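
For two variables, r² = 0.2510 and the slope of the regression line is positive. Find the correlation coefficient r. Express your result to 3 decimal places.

0.501

|r| = √0.2510 = 0.501
The association is positive, so r = 0.501.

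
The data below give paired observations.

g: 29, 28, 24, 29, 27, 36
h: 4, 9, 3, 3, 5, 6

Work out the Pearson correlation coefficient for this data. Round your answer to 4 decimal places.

n = 6, Σg = 173, Σh = 30, Σg² = 5067, Σh² = 176, Σgh = 878
nΣgh − ΣgΣh = 5268 − 5190 = 78
nΣg² − (Σg)² = 30402 − 29929 = 473; nΣh² − (Σh)² = 1056 − 900 = 156
r = 78 / √(473 × 156) = 78 / 271.6395 ≈ 0.2871

0.2871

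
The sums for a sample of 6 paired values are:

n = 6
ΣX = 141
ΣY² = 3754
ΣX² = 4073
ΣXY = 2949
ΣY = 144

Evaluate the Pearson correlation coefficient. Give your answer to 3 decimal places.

-0.914

r = (nΣXY − ΣXΣY) / √[(nΣX² − (ΣX)²)(nΣY² − (ΣY)²)]
Numerator: 6×2949 − 141×144 = -2610
Denominator: √[(24438 − 19881)(22524 − 20736)] = √[4557 × 1788] = 2854.4555
r = -2610 / 2854.4555 ≈ -0.914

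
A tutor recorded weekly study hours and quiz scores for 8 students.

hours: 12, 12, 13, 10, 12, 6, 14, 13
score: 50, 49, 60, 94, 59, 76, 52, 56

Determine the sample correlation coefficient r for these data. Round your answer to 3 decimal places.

n = 8, Σx = 92, Σy = 496, Σx² = 1102, Σy² = 32434, Σxy = 5528
nΣxy − ΣxΣy = 44224 − 45632 = -1408
nΣx² − (Σx)² = 8816 − 8464 = 352; nΣy² − (Σy)² = 259472 − 246016 = 13456
r = -1408 / √(352 × 13456) = -1408 / 2176.3529 ≈ -0.647

-0.647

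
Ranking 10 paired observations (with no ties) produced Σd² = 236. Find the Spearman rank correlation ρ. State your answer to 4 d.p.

ρ = 1 − 6Σd² / [n(n²−1)] = 1 − 6×236 / (10×99)
  = 1 − 1416/990 = 1 − 1.43030 ≈ -0.4303

-0.4303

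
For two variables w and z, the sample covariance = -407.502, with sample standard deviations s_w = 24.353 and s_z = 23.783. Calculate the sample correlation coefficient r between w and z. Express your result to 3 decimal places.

-0.704

r = Cov(w,z) / (s_w · s_z) = -407.502 / (24.353 × 23.783)
  = -407.502 / 579.1874 ≈ -0.704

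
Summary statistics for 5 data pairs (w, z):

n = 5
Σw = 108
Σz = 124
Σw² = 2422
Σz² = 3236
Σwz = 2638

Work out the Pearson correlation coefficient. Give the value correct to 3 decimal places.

-0.337

r = (nΣwz − ΣwΣz) / √[(nΣw² − (Σw)²)(nΣz² − (Σz)²)]
Numerator: 5×2638 − 108×124 = -202
Denominator: √[(12110 − 11664)(16180 − 15376)] = √[446 × 804] = 598.8188
r = -202 / 598.8188 ≈ -0.337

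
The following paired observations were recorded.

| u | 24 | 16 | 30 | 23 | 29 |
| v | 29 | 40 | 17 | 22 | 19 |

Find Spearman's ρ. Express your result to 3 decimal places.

-0.900

Rank u: 3, 1, 5, 2, 4
Rank v: 4, 5, 1, 3, 2
d = rank(u) − rank(v): -1, -4, 4, -1, 2; Σd² = 38
ρ = 1 − 6Σd² / [n(n²−1)] = 1 − 6×38 / (5×24) = 1 − 228/120 ≈ -0.900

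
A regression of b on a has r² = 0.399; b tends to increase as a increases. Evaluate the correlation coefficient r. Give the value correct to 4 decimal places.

0.6317

|r| = √0.399 = 0.6317
The association is positive, so r = 0.6317.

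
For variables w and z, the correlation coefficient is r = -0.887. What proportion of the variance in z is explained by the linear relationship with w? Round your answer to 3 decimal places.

0.787

r² = (-0.887)² = 0.787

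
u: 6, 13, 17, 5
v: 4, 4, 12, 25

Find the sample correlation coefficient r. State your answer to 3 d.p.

n = 4, Σu = 41, Σv = 45, Σu² = 519, Σv² = 801, Σuv = 405
nΣuv − ΣuΣv = 1620 − 1845 = -225
nΣu² − (Σu)² = 2076 − 1681 = 395; nΣv² − (Σv)² = 3204 − 2025 = 1179
r = -225 / √(395 × 1179) = -225 / 682.4258 ≈ -0.330

-0.330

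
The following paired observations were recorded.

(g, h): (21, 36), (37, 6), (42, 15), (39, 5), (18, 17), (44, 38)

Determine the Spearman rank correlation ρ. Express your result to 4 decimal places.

Rank g: 2, 3, 5, 4, 1, 6
Rank h: 5, 2, 3, 1, 4, 6
d = rank(g) − rank(h): -3, 1, 2, 3, -3, 0; Σd² = 32
ρ = 1 − 6Σd² / [n(n²−1)] = 1 − 6×32 / (6×35) = 1 − 192/210 ≈ 0.0857

0.0857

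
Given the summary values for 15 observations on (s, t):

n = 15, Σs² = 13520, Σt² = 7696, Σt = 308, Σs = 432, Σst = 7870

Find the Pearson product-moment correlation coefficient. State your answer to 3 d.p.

-0.823

r = (nΣst − ΣsΣt) / √[(nΣs² − (Σs)²)(nΣt² − (Σt)²)]
Numerator: 15×7870 − 432×308 = -15006
Denominator: √[(202800 − 186624)(115440 − 94864)] = √[16176 × 20576] = 18243.8312
r = -15006 / 18243.8312 ≈ -0.823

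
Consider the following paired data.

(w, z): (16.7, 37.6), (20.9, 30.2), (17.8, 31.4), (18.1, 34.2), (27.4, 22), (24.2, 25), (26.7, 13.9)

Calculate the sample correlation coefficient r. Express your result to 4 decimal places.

n = 7, Σw = 151.8, Σz = 194.3, Σw² = 3409.44, Σz² = 5783.61, Σwz = 4015.97
nΣwz − ΣwΣz = 28111.79 − 29494.74 = -1382.95
nΣw² − (Σw)² = 23866.08 − 23043.24 = 822.84; nΣz² − (Σz)² = 40485.27 − 37752.49 = 2732.78
r = -1382.95 / √(822.84 × 2732.78) = -1382.95 / 1499.5468 ≈ -0.9222

-0.9222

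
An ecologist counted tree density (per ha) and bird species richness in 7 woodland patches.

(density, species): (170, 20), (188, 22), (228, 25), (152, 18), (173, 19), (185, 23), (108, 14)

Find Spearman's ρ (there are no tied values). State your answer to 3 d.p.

Rank density: 3, 6, 7, 2, 4, 5, 1
Rank species: 4, 5, 7, 2, 3, 6, 1
d = rank(density) − rank(species): -1, 1, 0, 0, 1, -1, 0; Σd² = 4
ρ = 1 − 6Σd² / [n(n²−1)] = 1 − 6×4 / (7×48) = 1 − 24/336 ≈ 0.929

0.929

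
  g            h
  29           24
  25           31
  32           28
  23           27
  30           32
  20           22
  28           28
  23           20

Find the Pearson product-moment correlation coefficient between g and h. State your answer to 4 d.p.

0.5504

n = 8, Σg = 210, Σh = 212, Σg² = 5632, Σh² = 5742, Σgh = 5632
nΣgh − ΣgΣh = 45056 − 44520 = 536
nΣg² − (Σg)² = 45056 − 44100 = 956; nΣh² − (Σh)² = 45936 − 44944 = 992
r = 536 / √(956 × 992) = 536 / 973.8337 ≈ 0.5504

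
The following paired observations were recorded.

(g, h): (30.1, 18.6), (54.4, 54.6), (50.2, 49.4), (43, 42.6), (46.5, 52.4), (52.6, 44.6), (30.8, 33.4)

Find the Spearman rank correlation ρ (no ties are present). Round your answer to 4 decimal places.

Rank g: 1, 7, 5, 3, 4, 6, 2
Rank h: 1, 7, 5, 3, 6, 4, 2
d = rank(g) − rank(h): 0, 0, 0, 0, -2, 2, 0; Σd² = 8
ρ = 1 − 6Σd² / [n(n²−1)] = 1 − 6×8 / (7×48) = 1 − 48/336 ≈ 0.8571

0.8571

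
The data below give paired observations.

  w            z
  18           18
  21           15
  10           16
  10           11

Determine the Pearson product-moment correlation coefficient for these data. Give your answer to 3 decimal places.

n = 4, Σw = 59, Σz = 60, Σw² = 965, Σz² = 926, Σwz = 909
nΣwz − ΣwΣz = 3636 − 3540 = 96
nΣw² − (Σw)² = 3860 − 3481 = 379; nΣz² − (Σz)² = 3704 − 3600 = 104
r = 96 / √(379 × 104) = 96 / 198.5346 ≈ 0.484

0.484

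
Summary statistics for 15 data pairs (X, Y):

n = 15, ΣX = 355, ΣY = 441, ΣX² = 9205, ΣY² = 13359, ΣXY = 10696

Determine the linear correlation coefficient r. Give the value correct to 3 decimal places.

0.461

r = (nΣXY − ΣXΣY) / √[(nΣX² − (ΣX)²)(nΣY² − (ΣY)²)]
Numerator: 15×10696 − 355×441 = 3885
Denominator: √[(138075 − 126025)(200385 − 194481)] = √[12050 × 5904] = 8434.6428
r = 3885 / 8434.6428 ≈ 0.461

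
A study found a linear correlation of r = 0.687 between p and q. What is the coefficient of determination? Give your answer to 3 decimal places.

r² = (0.687)² = 0.472

0.472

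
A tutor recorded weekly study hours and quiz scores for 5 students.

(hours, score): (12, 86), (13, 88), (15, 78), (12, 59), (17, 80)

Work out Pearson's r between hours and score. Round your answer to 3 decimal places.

n = 5, Σx = 69, Σy = 391, Σx² = 971, Σy² = 31105, Σxy = 5414
nΣxy − ΣxΣy = 27070 − 26979 = 91
nΣx² − (Σx)² = 4855 − 4761 = 94; nΣy² − (Σy)² = 155525 − 152881 = 2644
r = 91 / √(94 × 2644) = 91 / 498.5339 ≈ 0.183

0.183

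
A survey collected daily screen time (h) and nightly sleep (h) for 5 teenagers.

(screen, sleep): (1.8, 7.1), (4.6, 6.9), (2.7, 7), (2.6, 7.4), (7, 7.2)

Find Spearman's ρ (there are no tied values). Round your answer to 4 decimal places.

-0.2000

Rank screen: 1, 4, 3, 2, 5
Rank sleep: 3, 1, 2, 5, 4
d = rank(screen) − rank(sleep): -2, 3, 1, -3, 1; Σd² = 24
ρ = 1 − 6Σd² / [n(n²−1)] = 1 − 6×24 / (5×24) = 1 − 144/120 ≈ -0.2000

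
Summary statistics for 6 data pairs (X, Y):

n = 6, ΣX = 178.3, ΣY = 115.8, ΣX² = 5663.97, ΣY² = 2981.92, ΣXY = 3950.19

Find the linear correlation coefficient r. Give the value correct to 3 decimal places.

0.974

r = (nΣXY − ΣXΣY) / √[(nΣX² − (ΣX)²)(nΣY² − (ΣY)²)]
Numerator: 6×3950.19 − 178.3×115.8 = 3054
Denominator: √[(33983.82 − 31790.89)(17891.52 − 13409.64)] = √[2192.93 × 4481.88] = 3135.0357
r = 3054 / 3135.0357 ≈ 0.974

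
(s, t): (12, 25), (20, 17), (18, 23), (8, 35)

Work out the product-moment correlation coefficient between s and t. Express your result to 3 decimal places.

n = 4, Σs = 58, Σt = 100, Σs² = 932, Σt² = 2668, Σst = 1334
nΣst − ΣsΣt = 5336 − 5800 = -464
nΣs² − (Σs)² = 3728 − 3364 = 364; nΣt² − (Σt)² = 10672 − 10000 = 672
r = -464 / √(364 × 672) = -464 / 494.5786 ≈ -0.938

-0.938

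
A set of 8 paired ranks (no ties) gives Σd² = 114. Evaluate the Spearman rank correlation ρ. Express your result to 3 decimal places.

ρ = 1 − 6Σd² / [n(n²−1)] = 1 − 6×114 / (8×63)
  = 1 − 684/504 = 1 − 1.3571 ≈ -0.357

-0.357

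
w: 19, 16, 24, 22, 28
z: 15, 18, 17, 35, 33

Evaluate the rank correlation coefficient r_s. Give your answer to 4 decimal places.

Rank w: 2, 1, 4, 3, 5
Rank z: 1, 3, 2, 5, 4
d = rank(w) − rank(z): 1, -2, 2, -2, 1; Σd² = 14
ρ = 1 − 6Σd² / [n(n²−1)] = 1 − 6×14 / (5×24) = 1 − 84/120 ≈ 0.3000

0.3000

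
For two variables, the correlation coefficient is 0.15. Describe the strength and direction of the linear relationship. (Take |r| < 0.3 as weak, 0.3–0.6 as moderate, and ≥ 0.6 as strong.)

weak positive

r = 0.15 > 0 so the relationship is positive.
|r| = 0.15, which falls in the weak range.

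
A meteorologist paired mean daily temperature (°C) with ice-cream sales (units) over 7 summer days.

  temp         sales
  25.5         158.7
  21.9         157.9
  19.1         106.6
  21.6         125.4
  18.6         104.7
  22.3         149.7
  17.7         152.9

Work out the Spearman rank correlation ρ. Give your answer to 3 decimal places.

Rank temp: 7, 5, 3, 4, 2, 6, 1
Rank sales: 7, 6, 2, 3, 1, 4, 5
d = rank(temp) − rank(sales): 0, -1, 1, 1, 1, 2, -4; Σd² = 24
ρ = 1 − 6Σd² / [n(n²−1)] = 1 − 6×24 / (7×48) = 1 − 144/336 ≈ 0.571

0.571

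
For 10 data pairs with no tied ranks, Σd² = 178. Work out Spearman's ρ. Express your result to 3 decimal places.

-0.079

ρ = 1 − 6Σd² / [n(n²−1)] = 1 − 6×178 / (10×99)
  = 1 − 1068/990 = 1 − 1.0788 ≈ -0.079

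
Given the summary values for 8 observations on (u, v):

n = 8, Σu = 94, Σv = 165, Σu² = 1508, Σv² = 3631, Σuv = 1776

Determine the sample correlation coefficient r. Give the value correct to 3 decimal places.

r = (nΣuv − ΣuΣv) / √[(nΣu² − (Σu)²)(nΣv² − (Σv)²)]
Numerator: 8×1776 − 94×165 = -1302
Denominator: √[(12064 − 8836)(29048 − 27225)] = √[3228 × 1823] = 2425.8285
r = -1302 / 2425.8285 ≈ -0.537

-0.537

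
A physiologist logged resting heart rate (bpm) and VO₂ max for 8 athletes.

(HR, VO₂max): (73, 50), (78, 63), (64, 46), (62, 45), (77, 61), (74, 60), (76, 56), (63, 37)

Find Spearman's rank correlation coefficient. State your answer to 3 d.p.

Rank HR: 4, 8, 3, 1, 7, 5, 6, 2
Rank VO₂max: 4, 8, 3, 2, 7, 6, 5, 1
d = rank(HR) − rank(VO₂max): 0, 0, 0, -1, 0, -1, 1, 1; Σd² = 4
ρ = 1 − 6Σd² / [n(n²−1)] = 1 − 6×4 / (8×63) = 1 − 24/504 ≈ 0.952

0.952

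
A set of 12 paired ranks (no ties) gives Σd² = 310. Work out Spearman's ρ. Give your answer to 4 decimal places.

-0.0839

ρ = 1 − 6Σd² / [n(n²−1)] = 1 − 6×310 / (12×143)
  = 1 − 1860/1716 = 1 − 1.08392 ≈ -0.0839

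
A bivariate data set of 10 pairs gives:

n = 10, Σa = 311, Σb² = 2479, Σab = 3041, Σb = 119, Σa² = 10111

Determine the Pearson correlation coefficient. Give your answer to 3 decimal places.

-0.966

r = (nΣab − ΣaΣb) / √[(nΣa² − (Σa)²)(nΣb² − (Σb)²)]
Numerator: 10×3041 − 311×119 = -6599
Denominator: √[(101110 − 96721)(24790 − 14161)] = √[4389 × 10629] = 6830.1304
r = -6599 / 6830.1304 ≈ -0.966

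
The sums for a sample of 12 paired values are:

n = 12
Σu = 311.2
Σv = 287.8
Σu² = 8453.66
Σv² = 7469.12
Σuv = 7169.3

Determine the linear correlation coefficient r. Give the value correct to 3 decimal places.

r = (nΣuv − ΣuΣv) / √[(nΣu² − (Σu)²)(nΣv² − (Σv)²)]
Numerator: 12×7169.3 − 311.2×287.8 = -3531.76
Denominator: √[(101443.92 − 96845.44)(89629.44 − 82828.84)] = √[4598.48 × 6800.6] = 5592.1752
r = -3531.76 / 5592.1752 ≈ -0.632

-0.632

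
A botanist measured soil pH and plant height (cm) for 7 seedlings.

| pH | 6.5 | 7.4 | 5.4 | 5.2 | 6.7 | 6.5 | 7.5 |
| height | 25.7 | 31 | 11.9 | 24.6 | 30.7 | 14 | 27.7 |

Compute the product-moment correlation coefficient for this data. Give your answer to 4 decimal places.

n = 7, Σx = 45.2, Σy = 165.6, Σx² = 296.6, Σy² = 4274.04, Σxy = 1093.07
nΣxy − ΣxΣy = 7651.49 − 7485.12 = 166.37
nΣx² − (Σx)² = 2076.2 − 2043.04 = 33.16; nΣy² − (Σy)² = 29918.28 − 27423.36 = 2494.92
r = 166.37 / √(33.16 × 2494.92) = 166.37 / 287.6309 ≈ 0.5784

0.5784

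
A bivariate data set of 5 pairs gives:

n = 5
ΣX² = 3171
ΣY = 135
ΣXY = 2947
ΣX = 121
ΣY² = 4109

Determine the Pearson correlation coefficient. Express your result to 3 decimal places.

r = (nΣXY − ΣXΣY) / √[(nΣX² − (ΣX)²)(nΣY² − (ΣY)²)]
Numerator: 5×2947 − 121×135 = -1600
Denominator: √[(15855 − 14641)(20545 − 18225)] = √[1214 × 2320] = 1678.2372
r = -1600 / 1678.2372 ≈ -0.953

-0.953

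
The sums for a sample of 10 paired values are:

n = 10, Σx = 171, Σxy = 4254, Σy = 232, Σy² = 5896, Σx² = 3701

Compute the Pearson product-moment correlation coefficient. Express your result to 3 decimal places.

0.454

r = (nΣxy − ΣxΣy) / √[(nΣx² − (Σx)²)(nΣy² − (Σy)²)]
Numerator: 10×4254 − 171×232 = 2868
Denominator: √[(37010 − 29241)(58960 − 53824)] = √[7769 × 5136] = 6316.7701
r = 2868 / 6316.7701 ≈ 0.454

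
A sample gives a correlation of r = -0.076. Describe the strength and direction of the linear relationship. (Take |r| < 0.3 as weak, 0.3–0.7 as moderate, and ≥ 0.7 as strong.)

r = -0.076 < 0 so the relationship is negative.
|r| = 0.076, which falls in the weak range.

weak negative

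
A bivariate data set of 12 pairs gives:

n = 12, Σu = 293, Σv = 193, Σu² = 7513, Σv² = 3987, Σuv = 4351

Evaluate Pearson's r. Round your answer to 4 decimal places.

-0.6420

r = (nΣuv − ΣuΣv) / √[(nΣu² − (Σu)²)(nΣv² − (Σv)²)]
Numerator: 12×4351 − 293×193 = -4337
Denominator: √[(90156 − 85849)(47844 − 37249)] = √[4307 × 10595] = 6755.1954
r = -4337 / 6755.1954 ≈ -0.6420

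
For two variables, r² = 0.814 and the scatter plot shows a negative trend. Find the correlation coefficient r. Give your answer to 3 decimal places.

|r| = √0.814 = 0.902
The association is negative, so r = −0.902.

-0.902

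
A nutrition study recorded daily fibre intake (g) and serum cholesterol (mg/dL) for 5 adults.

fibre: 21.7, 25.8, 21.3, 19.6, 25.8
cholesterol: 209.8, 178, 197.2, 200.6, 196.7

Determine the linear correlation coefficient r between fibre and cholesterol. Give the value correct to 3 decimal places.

-0.642

n = 5, Σx = 114.2, Σy = 982.3, Σx² = 2640.02, Σy² = 193519.13, Σxy = 22352.04
nΣxy − ΣxΣy = 111760.2 − 112178.66 = -418.46
nΣx² − (Σx)² = 13200.1 − 13041.64 = 158.46; nΣy² − (Σy)² = 967595.65 − 964913.29 = 2682.36
r = -418.46 / √(158.46 × 2682.36) = -418.46 / 651.9561 ≈ -0.642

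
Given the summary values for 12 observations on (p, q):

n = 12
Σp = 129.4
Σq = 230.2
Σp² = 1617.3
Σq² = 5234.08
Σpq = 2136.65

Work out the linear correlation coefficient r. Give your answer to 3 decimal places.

-0.811

r = (nΣpq − ΣpΣq) / √[(nΣp² − (Σp)²)(nΣq² − (Σq)²)]
Numerator: 12×2136.65 − 129.4×230.2 = -4148.08
Denominator: √[(19407.6 − 16744.36)(62808.96 − 52992.04)] = √[2663.24 × 9816.92] = 5113.2000
r = -4148.08 / 5113.2000 ≈ -0.811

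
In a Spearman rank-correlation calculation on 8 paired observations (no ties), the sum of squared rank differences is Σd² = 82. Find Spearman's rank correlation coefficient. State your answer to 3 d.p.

ρ = 1 − 6Σd² / [n(n²−1)] = 1 − 6×82 / (8×63)
  = 1 − 492/504 = 1 − 0.9762 ≈ 0.024

0.024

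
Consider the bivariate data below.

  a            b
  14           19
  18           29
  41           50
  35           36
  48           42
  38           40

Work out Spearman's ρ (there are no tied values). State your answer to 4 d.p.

0.9429

Rank a: 1, 2, 5, 3, 6, 4
Rank b: 1, 2, 6, 3, 5, 4
d = rank(a) − rank(b): 0, 0, -1, 0, 1, 0; Σd² = 2
ρ = 1 − 6Σd² / [n(n²−1)] = 1 − 6×2 / (6×35) = 1 − 12/210 ≈ 0.9429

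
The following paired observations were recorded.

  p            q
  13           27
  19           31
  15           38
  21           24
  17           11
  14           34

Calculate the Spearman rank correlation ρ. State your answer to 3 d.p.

Rank p: 1, 5, 3, 6, 4, 2
Rank q: 3, 4, 6, 2, 1, 5
d = rank(p) − rank(q): -2, 1, -3, 4, 3, -3; Σd² = 48
ρ = 1 − 6Σd² / [n(n²−1)] = 1 − 6×48 / (6×35) = 1 − 288/210 ≈ -0.371

-0.371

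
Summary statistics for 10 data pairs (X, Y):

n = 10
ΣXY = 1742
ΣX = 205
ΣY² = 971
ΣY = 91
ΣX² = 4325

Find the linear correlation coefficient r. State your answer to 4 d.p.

r = (nΣXY − ΣXΣY) / √[(nΣX² − (ΣX)²)(nΣY² − (ΣY)²)]
Numerator: 10×1742 − 205×91 = -1235
Denominator: √[(43250 − 42025)(9710 − 8281)] = √[1225 × 1429] = 1323.0741
r = -1235 / 1323.0741 ≈ -0.9334

-0.9334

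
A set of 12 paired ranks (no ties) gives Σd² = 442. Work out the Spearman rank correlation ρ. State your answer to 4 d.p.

-0.5455

ρ = 1 − 6Σd² / [n(n²−1)] = 1 − 6×442 / (12×143)
  = 1 − 2652/1716 = 1 − 1.54545 ≈ -0.5455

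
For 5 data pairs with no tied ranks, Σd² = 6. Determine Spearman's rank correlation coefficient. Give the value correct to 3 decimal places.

0.700

ρ = 1 − 6Σd² / [n(n²−1)] = 1 − 6×6 / (5×24)
  = 1 − 36/120 = 1 − 0.3000 ≈ 0.700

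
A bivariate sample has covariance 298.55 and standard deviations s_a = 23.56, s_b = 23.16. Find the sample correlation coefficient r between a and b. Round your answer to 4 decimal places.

0.5471

r = Cov(a,b) / (s_a · s_b) = 298.55 / (23.56 × 23.16)
  = 298.55 / 545.6496 ≈ 0.5471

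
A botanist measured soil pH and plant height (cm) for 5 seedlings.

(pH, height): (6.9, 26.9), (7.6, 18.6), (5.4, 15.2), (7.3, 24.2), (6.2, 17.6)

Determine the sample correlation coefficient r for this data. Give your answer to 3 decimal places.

0.587

n = 5, Σx = 33.4, Σy = 102.5, Σx² = 226.26, Σy² = 2196.01, Σxy = 694.83
nΣxy − ΣxΣy = 3474.15 − 3423.5 = 50.65
nΣx² − (Σx)² = 1131.3 − 1115.56 = 15.74; nΣy² − (Σy)² = 10980.05 − 10506.25 = 473.8
r = 50.65 / √(15.74 × 473.8) = 50.65 / 86.3575 ≈ 0.587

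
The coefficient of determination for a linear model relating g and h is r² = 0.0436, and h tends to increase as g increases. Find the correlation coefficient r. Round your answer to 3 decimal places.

|r| = √0.0436 = 0.209
The association is positive, so r = 0.209.

0.209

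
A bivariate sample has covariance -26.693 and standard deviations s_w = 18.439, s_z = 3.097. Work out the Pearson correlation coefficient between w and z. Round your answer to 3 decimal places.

-0.467

r = Cov(w,z) / (s_w · s_z) = -26.693 / (18.439 × 3.097)
  = -26.693 / 57.1056 ≈ -0.467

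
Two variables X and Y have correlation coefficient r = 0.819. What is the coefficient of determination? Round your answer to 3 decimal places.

0.671

r² = (0.819)² = 0.671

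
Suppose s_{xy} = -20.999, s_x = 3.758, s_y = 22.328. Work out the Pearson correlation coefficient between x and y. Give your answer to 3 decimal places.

-0.250

r = Cov(x,y) / (s_x · s_y) = -20.999 / (3.758 × 22.328)
  = -20.999 / 83.9086 ≈ -0.250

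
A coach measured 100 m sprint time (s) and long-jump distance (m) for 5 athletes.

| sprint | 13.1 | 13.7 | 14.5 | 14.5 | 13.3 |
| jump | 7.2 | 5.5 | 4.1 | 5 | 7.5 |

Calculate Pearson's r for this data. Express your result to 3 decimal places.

n = 5, Σx = 69.1, Σy = 29.3, Σx² = 956.69, Σy² = 180.15, Σxy = 401.37
nΣxy − ΣxΣy = 2006.85 − 2024.63 = -17.78
nΣx² − (Σx)² = 4783.45 − 4774.81 = 8.64; nΣy² − (Σy)² = 900.75 − 858.49 = 42.26
r = -17.78 / √(8.64 × 42.26) = -17.78 / 19.1083 ≈ -0.930

-0.930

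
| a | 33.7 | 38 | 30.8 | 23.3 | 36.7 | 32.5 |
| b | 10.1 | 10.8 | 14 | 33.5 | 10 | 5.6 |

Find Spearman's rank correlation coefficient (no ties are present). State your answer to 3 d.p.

Rank a: 4, 6, 2, 1, 5, 3
Rank b: 3, 4, 5, 6, 2, 1
d = rank(a) − rank(b): 1, 2, -3, -5, 3, 2; Σd² = 52
ρ = 1 − 6Σd² / [n(n²−1)] = 1 − 6×52 / (6×35) = 1 − 312/210 ≈ -0.486

-0.486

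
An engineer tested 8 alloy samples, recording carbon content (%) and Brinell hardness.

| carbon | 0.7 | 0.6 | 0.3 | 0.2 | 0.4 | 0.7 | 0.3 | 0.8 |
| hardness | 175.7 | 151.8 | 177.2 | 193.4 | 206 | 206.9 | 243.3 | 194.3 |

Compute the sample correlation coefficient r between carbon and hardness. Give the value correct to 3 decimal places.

-0.296

n = 8, Σx = 4, Σy = 1548.6, Σx² = 2.36, Σy² = 304908.12, Σxy = 761.57
nΣxy − ΣxΣy = 6092.56 − 6194.4 = -101.84
nΣx² − (Σx)² = 18.88 − 16 = 2.88; nΣy² − (Σy)² = 2439264.96 − 2398161.96 = 41103
r = -101.84 / √(2.88 × 41103) = -101.84 / 344.0591 ≈ -0.296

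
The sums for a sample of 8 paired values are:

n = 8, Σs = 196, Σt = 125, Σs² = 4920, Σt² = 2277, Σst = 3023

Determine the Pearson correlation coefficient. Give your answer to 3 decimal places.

-0.202

r = (nΣst − ΣsΣt) / √[(nΣs² − (Σs)²)(nΣt² − (Σt)²)]
Numerator: 8×3023 − 196×125 = -316
Denominator: √[(39360 − 38416)(18216 − 15625)] = √[944 × 2591] = 1563.9386
r = -316 / 1563.9386 ≈ -0.202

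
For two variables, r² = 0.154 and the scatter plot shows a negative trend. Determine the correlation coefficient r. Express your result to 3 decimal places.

-0.392

|r| = √0.154 = 0.392
The association is negative, so r = −0.392.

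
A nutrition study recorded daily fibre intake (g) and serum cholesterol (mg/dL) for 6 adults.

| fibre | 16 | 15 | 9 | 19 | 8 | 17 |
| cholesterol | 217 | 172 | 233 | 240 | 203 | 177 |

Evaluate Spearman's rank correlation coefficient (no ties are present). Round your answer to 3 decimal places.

Rank fibre: 4, 3, 2, 6, 1, 5
Rank cholesterol: 4, 1, 5, 6, 3, 2
d = rank(fibre) − rank(cholesterol): 0, 2, -3, 0, -2, 3; Σd² = 26
ρ = 1 − 6Σd² / [n(n²−1)] = 1 − 6×26 / (6×35) = 1 − 156/210 ≈ 0.257

0.257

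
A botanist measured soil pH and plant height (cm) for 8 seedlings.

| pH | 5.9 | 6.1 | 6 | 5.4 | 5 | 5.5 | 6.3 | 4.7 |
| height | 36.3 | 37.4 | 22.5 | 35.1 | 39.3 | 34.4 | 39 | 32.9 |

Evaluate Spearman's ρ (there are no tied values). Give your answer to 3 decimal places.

Rank pH: 5, 7, 6, 3, 2, 4, 8, 1
Rank height: 5, 6, 1, 4, 8, 3, 7, 2
d = rank(pH) − rank(height): 0, 1, 5, -1, -6, 1, 1, -1; Σd² = 66
ρ = 1 − 6Σd² / [n(n²−1)] = 1 − 6×66 / (8×63) = 1 − 396/504 ≈ 0.214

0.214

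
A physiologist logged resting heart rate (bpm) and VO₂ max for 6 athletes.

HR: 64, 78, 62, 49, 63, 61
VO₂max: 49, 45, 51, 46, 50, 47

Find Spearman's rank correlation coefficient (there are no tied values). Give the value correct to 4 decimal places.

-0.0857

Rank HR: 5, 6, 3, 1, 4, 2
Rank VO₂max: 4, 1, 6, 2, 5, 3
d = rank(HR) − rank(VO₂max): 1, 5, -3, -1, -1, -1; Σd² = 38
ρ = 1 − 6Σd² / [n(n²−1)] = 1 − 6×38 / (6×35) = 1 − 228/210 ≈ -0.0857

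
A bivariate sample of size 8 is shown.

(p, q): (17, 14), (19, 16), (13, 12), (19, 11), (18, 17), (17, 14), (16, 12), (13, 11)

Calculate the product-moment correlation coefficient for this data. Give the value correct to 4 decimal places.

0.5412

n = 8, Σp = 132, Σq = 107, Σp² = 2218, Σq² = 1467, Σpq = 1786
nΣpq − ΣpΣq = 14288 − 14124 = 164
nΣp² − (Σp)² = 17744 − 17424 = 320; nΣq² − (Σq)² = 11736 − 11449 = 287
r = 164 / √(320 × 287) = 164 / 303.0512 ≈ 0.5412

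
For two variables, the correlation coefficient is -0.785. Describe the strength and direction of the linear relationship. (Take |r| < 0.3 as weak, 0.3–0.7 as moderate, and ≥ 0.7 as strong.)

r = -0.785 < 0 so the relationship is negative.
|r| = 0.785, which falls in the strong range.

strong negative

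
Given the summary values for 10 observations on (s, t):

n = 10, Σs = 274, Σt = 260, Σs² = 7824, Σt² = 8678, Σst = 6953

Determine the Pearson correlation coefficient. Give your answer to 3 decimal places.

r = (nΣst − ΣsΣt) / √[(nΣs² − (Σs)²)(nΣt² − (Σt)²)]
Numerator: 10×6953 − 274×260 = -1710
Denominator: √[(78240 − 75076)(86780 − 67600)] = √[3164 × 19180] = 7790.0911
r = -1710 / 7790.0911 ≈ -0.220

-0.220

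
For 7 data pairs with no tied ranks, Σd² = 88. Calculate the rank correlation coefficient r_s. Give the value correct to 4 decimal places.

-0.5714

ρ = 1 − 6Σd² / [n(n²−1)] = 1 − 6×88 / (7×48)
  = 1 − 528/336 = 1 − 1.57143 ≈ -0.5714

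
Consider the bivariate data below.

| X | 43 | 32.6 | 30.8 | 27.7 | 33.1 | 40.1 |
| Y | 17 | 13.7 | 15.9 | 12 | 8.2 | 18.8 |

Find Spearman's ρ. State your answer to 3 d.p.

Rank X: 6, 3, 2, 1, 4, 5
Rank Y: 5, 3, 4, 2, 1, 6
d = rank(X) − rank(Y): 1, 0, -2, -1, 3, -1; Σd² = 16
ρ = 1 − 6Σd² / [n(n²−1)] = 1 − 6×16 / (6×35) = 1 − 96/210 ≈ 0.543

0.543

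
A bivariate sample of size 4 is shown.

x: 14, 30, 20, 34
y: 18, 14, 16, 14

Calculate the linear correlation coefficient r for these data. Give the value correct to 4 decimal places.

-0.9706

n = 4, Σx = 98, Σy = 62, Σx² = 2652, Σy² = 972, Σxy = 1468
nΣxy − ΣxΣy = 5872 − 6076 = -204
nΣx² − (Σx)² = 10608 − 9604 = 1004; nΣy² − (Σy)² = 3888 − 3844 = 44
r = -204 / √(1004 × 44) = -204 / 210.1809 ≈ -0.9706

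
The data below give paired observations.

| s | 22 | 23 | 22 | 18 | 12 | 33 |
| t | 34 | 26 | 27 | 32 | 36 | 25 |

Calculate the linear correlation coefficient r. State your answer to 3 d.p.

n = 6, Σs = 130, Σt = 180, Σs² = 3054, Σt² = 5506, Σst = 3773
nΣst − ΣsΣt = 22638 − 23400 = -762
nΣs² − (Σs)² = 18324 − 16900 = 1424; nΣt² − (Σt)² = 33036 − 32400 = 636
r = -762 / √(1424 × 636) = -762 / 951.6638 ≈ -0.801

-0.801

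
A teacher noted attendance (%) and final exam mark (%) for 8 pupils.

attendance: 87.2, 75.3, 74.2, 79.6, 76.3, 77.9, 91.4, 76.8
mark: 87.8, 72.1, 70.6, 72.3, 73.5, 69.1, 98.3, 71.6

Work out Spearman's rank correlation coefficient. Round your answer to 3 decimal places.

0.619

Rank attendance: 7, 2, 1, 6, 3, 5, 8, 4
Rank mark: 7, 4, 2, 5, 6, 1, 8, 3
d = rank(attendance) − rank(mark): 0, -2, -1, 1, -3, 4, 0, 1; Σd² = 32
ρ = 1 − 6Σd² / [n(n²−1)] = 1 − 6×32 / (8×63) = 1 − 192/504 ≈ 0.619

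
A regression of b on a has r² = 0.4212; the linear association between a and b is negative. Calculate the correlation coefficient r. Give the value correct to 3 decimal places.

|r| = √0.4212 = 0.649
The association is negative, so r = −0.649.

-0.649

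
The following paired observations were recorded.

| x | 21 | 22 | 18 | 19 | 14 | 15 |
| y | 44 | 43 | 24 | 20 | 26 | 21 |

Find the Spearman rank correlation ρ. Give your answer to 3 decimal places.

Rank x: 5, 6, 3, 4, 1, 2
Rank y: 6, 5, 3, 1, 4, 2
d = rank(x) − rank(y): -1, 1, 0, 3, -3, 0; Σd² = 20
ρ = 1 − 6Σd² / [n(n²−1)] = 1 − 6×20 / (6×35) = 1 − 120/210 ≈ 0.429

0.429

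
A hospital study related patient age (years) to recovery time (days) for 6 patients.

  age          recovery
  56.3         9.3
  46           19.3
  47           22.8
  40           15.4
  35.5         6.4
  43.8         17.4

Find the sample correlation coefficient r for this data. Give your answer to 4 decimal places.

0.1485

n = 6, Σx = 268.6, Σy = 90.6, Σx² = 12273.38, Σy² = 1559.7, Σxy = 4088.31
nΣxy − ΣxΣy = 24529.86 − 24335.16 = 194.7
nΣx² − (Σx)² = 73640.28 − 72145.96 = 1494.32; nΣy² − (Σy)² = 9358.2 − 8208.36 = 1149.84
r = 194.7 / √(1494.32 × 1149.84) = 194.7 / 1310.8123 ≈ 0.1485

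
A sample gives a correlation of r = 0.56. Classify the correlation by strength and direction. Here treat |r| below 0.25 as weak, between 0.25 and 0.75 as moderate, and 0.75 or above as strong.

moderate positive

r = 0.56 > 0 so the relationship is positive.
|r| = 0.56, which falls in the moderate range.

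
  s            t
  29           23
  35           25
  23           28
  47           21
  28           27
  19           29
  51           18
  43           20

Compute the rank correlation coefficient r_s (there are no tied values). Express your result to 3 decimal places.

-0.952

Rank s: 4, 5, 2, 7, 3, 1, 8, 6
Rank t: 4, 5, 7, 3, 6, 8, 1, 2
d = rank(s) − rank(t): 0, 0, -5, 4, -3, -7, 7, 4; Σd² = 164
ρ = 1 − 6Σd² / [n(n²−1)] = 1 − 6×164 / (8×63) = 1 − 984/504 ≈ -0.952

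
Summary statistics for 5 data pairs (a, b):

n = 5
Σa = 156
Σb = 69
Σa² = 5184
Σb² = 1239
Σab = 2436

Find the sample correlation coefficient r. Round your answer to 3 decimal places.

0.940

r = (nΣab − ΣaΣb) / √[(nΣa² − (Σa)²)(nΣb² − (Σb)²)]
Numerator: 5×2436 − 156×69 = 1416
Denominator: √[(25920 − 24336)(6195 − 4761)] = √[1584 × 1434] = 1507.1350
r = 1416 / 1507.1350 ≈ 0.940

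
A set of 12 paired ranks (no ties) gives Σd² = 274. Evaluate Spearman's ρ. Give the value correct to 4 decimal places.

0.0420

ρ = 1 − 6Σd² / [n(n²−1)] = 1 − 6×274 / (12×143)
  = 1 − 1644/1716 = 1 − 0.95804 ≈ 0.0420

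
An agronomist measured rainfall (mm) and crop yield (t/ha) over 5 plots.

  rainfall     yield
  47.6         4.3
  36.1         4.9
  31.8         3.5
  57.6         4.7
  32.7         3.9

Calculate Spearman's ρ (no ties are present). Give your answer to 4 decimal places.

0.7000

Rank rainfall: 4, 3, 1, 5, 2
Rank yield: 3, 5, 1, 4, 2
d = rank(rainfall) − rank(yield): 1, -2, 0, 1, 0; Σd² = 6
ρ = 1 − 6Σd² / [n(n²−1)] = 1 − 6×6 / (5×24) = 1 − 36/120 ≈ 0.7000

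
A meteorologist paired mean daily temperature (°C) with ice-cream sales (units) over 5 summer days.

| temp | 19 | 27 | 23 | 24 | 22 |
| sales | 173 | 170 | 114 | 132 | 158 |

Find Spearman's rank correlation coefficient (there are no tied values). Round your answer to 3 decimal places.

-0.300

Rank temp: 1, 5, 3, 4, 2
Rank sales: 5, 4, 1, 2, 3
d = rank(temp) − rank(sales): -4, 1, 2, 2, -1; Σd² = 26
ρ = 1 − 6Σd² / [n(n²−1)] = 1 − 6×26 / (5×24) = 1 − 156/120 ≈ -0.300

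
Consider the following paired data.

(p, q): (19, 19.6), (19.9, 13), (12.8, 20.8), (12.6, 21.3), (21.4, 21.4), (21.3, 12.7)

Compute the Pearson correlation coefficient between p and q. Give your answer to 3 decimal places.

-0.546

n = 6, Σp = 107, Σq = 108.8, Σp² = 1991.26, Σq² = 2058.74, Σpq = 1894.19
nΣpq − ΣpΣq = 11365.14 − 11641.6 = -276.46
nΣp² − (Σp)² = 11947.56 − 11449 = 498.56; nΣq² − (Σq)² = 12352.44 − 11837.44 = 515
r = -276.46 / √(498.56 × 515) = -276.46 / 506.7133 ≈ -0.546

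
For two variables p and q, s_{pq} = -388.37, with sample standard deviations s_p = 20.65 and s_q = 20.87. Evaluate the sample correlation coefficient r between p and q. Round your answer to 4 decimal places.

-0.9012

r = Cov(p,q) / (s_p · s_q) = -388.37 / (20.65 × 20.87)
  = -388.37 / 430.9655 ≈ -0.9012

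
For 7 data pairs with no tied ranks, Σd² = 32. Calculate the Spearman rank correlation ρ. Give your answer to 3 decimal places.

ρ = 1 − 6Σd² / [n(n²−1)] = 1 − 6×32 / (7×48)
  = 1 − 192/336 = 1 − 0.5714 ≈ 0.429

0.429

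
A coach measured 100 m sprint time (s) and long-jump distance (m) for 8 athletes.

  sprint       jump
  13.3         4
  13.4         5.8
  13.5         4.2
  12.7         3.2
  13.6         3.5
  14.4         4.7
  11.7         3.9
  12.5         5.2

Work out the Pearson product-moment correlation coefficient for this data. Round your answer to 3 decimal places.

n = 8, Σx = 105.1, Σy = 34.5, Σx² = 1385.45, Σy² = 154.11, Σxy = 454.17
nΣxy − ΣxΣy = 3633.36 − 3625.95 = 7.41
nΣx² − (Σx)² = 11083.6 − 11046.01 = 37.59; nΣy² − (Σy)² = 1232.88 − 1190.25 = 42.63
r = 7.41 / √(37.59 × 42.63) = 7.41 / 40.0308 ≈ 0.185

0.185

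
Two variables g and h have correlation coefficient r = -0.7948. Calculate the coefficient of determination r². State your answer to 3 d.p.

r² = (-0.7948)² = 0.632

0.632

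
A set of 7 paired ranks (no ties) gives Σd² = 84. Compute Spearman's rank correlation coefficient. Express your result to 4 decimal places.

ρ = 1 − 6Σd² / [n(n²−1)] = 1 − 6×84 / (7×48)
  = 1 − 504/336 = 1 − 1.50000 ≈ -0.5000

-0.5000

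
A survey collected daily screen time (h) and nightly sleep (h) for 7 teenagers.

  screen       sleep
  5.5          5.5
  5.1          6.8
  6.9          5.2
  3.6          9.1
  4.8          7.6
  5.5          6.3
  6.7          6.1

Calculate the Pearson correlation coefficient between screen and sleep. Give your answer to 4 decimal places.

n = 7, Σx = 38.1, Σy = 46.6, Σx² = 215.01, Σy² = 321, Σxy = 245.57
nΣxy − ΣxΣy = 1718.99 − 1775.46 = -56.47
nΣx² − (Σx)² = 1505.07 − 1451.61 = 53.46; nΣy² − (Σy)² = 2247 − 2171.56 = 75.44
r = -56.47 / √(53.46 × 75.44) = -56.47 / 63.5061 ≈ -0.8892

-0.8892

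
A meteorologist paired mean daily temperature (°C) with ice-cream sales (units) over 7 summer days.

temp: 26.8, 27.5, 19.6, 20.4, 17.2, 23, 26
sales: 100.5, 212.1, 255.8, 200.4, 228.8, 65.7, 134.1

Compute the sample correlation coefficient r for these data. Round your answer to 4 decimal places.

-0.5232

n = 7, Σx = 160.5, Σy = 1197.4, Σx² = 3775.65, Σy² = 235329.2, Σxy = 26561.05
nΣxy − ΣxΣy = 185927.35 − 192182.7 = -6255.35
nΣx² − (Σx)² = 26429.55 − 25760.25 = 669.3; nΣy² − (Σy)² = 1647304.4 − 1433766.76 = 213537.64
r = -6255.35 / √(669.3 × 213537.64) = -6255.35 / 11954.9464 ≈ -0.5232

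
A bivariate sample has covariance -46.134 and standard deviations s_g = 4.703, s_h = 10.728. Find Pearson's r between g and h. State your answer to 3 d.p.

-0.914

r = Cov(g,h) / (s_g · s_h) = -46.134 / (4.703 × 10.728)
  = -46.134 / 50.4538 ≈ -0.914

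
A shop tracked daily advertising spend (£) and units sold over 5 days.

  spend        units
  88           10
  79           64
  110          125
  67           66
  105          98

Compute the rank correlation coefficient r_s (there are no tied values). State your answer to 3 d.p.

0.600

Rank spend: 3, 2, 5, 1, 4
Rank units: 1, 2, 5, 3, 4
d = rank(spend) − rank(units): 2, 0, 0, -2, 0; Σd² = 8
ρ = 1 − 6Σd² / [n(n²−1)] = 1 − 6×8 / (5×24) = 1 − 48/120 ≈ 0.600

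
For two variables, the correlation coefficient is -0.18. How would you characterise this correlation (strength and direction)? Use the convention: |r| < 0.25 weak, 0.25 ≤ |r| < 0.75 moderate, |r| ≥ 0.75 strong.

weak negative

r = -0.18 < 0 so the relationship is negative.
|r| = 0.18, which falls in the weak range.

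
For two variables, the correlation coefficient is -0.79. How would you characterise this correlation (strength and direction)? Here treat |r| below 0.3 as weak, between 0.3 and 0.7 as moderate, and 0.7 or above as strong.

r = -0.79 < 0 so the relationship is negative.
|r| = 0.79, which falls in the strong range.

strong negative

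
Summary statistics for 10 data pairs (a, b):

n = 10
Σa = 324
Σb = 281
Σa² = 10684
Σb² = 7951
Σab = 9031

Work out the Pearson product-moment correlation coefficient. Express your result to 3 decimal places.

r = (nΣab − ΣaΣb) / √[(nΣa² − (Σa)²)(nΣb² − (Σb)²)]
Numerator: 10×9031 − 324×281 = -734
Denominator: √[(106840 − 104976)(79510 − 78961)] = √[1864 × 549] = 1011.6007
r = -734 / 1011.6007 ≈ -0.726

-0.726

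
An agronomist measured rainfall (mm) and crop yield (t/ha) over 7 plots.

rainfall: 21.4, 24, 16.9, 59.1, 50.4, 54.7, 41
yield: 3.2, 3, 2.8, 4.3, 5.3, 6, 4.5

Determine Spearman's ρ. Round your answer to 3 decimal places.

Rank rainfall: 2, 3, 1, 7, 5, 6, 4
Rank yield: 3, 2, 1, 4, 6, 7, 5
d = rank(rainfall) − rank(yield): -1, 1, 0, 3, -1, -1, -1; Σd² = 14
ρ = 1 − 6Σd² / [n(n²−1)] = 1 − 6×14 / (7×48) = 1 − 84/336 ≈ 0.750

0.750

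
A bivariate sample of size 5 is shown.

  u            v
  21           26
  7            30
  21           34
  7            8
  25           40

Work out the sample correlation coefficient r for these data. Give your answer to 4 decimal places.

0.7004

n = 5, Σu = 81, Σv = 138, Σu² = 1605, Σv² = 4396, Σuv = 2526
nΣuv − ΣuΣv = 12630 − 11178 = 1452
nΣu² − (Σu)² = 8025 − 6561 = 1464; nΣv² − (Σv)² = 21980 − 19044 = 2936
r = 1452 / √(1464 × 2936) = 1452 / 2073.2352 ≈ 0.7004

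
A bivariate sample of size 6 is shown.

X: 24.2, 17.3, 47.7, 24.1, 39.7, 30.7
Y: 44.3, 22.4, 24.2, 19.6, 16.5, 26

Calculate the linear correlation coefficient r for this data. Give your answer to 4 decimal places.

n = 6, ΣX = 183.7, ΣY = 153, ΣX² = 6259.61, ΣY² = 4382.3, ΣXY = 4539.53
nΣXY − ΣXΣY = 27237.18 − 28106.1 = -868.92
nΣX² − (ΣX)² = 37557.66 − 33745.69 = 3811.97; nΣY² − (ΣY)² = 26293.8 − 23409 = 2884.8
r = -868.92 / √(3811.97 × 2884.8) = -868.92 / 3316.1380 ≈ -0.2620

-0.2620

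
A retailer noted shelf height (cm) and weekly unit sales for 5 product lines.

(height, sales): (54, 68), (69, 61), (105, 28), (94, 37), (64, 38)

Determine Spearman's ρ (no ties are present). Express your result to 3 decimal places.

Rank height: 1, 3, 5, 4, 2
Rank sales: 5, 4, 1, 2, 3
d = rank(height) − rank(sales): -4, -1, 4, 2, -1; Σd² = 38
ρ = 1 − 6Σd² / [n(n²−1)] = 1 − 6×38 / (5×24) = 1 − 228/120 ≈ -0.900

-0.900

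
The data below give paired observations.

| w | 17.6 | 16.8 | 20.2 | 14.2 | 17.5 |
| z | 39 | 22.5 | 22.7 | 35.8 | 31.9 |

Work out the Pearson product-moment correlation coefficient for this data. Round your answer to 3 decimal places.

-0.499

n = 5, Σw = 86.3, Σz = 151.9, Σw² = 1507.93, Σz² = 4841.79, Σwz = 2589.55
nΣwz − ΣwΣz = 12947.75 − 13108.97 = -161.22
nΣw² − (Σw)² = 7539.65 − 7447.69 = 91.96; nΣz² − (Σz)² = 24208.95 − 23073.61 = 1135.34
r = -161.22 / √(91.96 × 1135.34) = -161.22 / 323.1190 ≈ -0.499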